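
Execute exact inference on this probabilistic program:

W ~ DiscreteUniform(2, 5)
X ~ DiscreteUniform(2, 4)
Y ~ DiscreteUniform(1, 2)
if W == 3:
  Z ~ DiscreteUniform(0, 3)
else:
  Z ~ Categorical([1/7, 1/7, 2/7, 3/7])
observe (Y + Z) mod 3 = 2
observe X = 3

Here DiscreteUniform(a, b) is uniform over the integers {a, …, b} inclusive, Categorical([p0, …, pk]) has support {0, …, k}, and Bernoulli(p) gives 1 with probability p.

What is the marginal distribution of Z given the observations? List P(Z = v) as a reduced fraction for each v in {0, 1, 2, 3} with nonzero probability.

Enumerate traces; 12 have nonzero weight after conditioning:
  (W=2, X=3, Y=1, Z=1) weight 1/168
  (W=2, X=3, Y=2, Z=0) weight 1/168
  (W=2, X=3, Y=2, Z=3) weight 1/56
  (W=3, X=3, Y=1, Z=1) weight 1/96
  (W=3, X=3, Y=2, Z=0) weight 1/96
  (W=3, X=3, Y=2, Z=3) weight 1/96
  (W=4, X=3, Y=1, Z=1) weight 1/168
  (W=4, X=3, Y=2, Z=0) weight 1/168
  … 4 more
Group by Z:
  weight(Z=0) = 19/672
  weight(Z=1) = 19/672
  weight(Z=3) = 43/672
Total weight = 19/672 + 19/672 + 43/672 = 27/224
P(Z=0 | obs) = 19/672 / 27/224 = 19/81
P(Z=1 | obs) = 19/672 / 27/224 = 19/81
P(Z=3 | obs) = 43/672 / 27/224 = 43/81

P(Z=0) = 19/81, P(Z=1) = 19/81, P(Z=3) = 43/81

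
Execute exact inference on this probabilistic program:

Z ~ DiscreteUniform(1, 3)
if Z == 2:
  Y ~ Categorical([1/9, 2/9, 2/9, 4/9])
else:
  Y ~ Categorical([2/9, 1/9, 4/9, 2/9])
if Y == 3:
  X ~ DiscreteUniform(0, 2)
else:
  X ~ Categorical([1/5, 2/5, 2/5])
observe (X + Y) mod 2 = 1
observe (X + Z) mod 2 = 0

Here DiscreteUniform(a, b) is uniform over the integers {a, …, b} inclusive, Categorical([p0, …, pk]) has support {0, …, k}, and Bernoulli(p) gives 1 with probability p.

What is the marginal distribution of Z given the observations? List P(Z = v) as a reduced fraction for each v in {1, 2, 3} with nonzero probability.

P(Z=1) = 18/65, P(Z=2) = 29/65, P(Z=3) = 18/65

Enumerate traces; 8 have nonzero weight after conditioning:
  (Z=1, Y=0, X=1) weight 4/135
  (Z=1, Y=2, X=1) weight 8/135
  (Z=2, Y=1, X=0) weight 2/135
  (Z=2, Y=1, X=2) weight 4/135
  (Z=2, Y=3, X=0) weight 4/81
  (Z=2, Y=3, X=2) weight 4/81
  (Z=3, Y=0, X=1) weight 4/135
  (Z=3, Y=2, X=1) weight 8/135
Group by Z:
  weight(Z=1) = 4/45
  weight(Z=2) = 58/405
  weight(Z=3) = 4/45
Total weight = 4/45 + 58/405 + 4/45 = 26/81
P(Z=1 | obs) = 4/45 / 26/81 = 18/65
P(Z=2 | obs) = 58/405 / 26/81 = 29/65
P(Z=3 | obs) = 4/45 / 26/81 = 18/65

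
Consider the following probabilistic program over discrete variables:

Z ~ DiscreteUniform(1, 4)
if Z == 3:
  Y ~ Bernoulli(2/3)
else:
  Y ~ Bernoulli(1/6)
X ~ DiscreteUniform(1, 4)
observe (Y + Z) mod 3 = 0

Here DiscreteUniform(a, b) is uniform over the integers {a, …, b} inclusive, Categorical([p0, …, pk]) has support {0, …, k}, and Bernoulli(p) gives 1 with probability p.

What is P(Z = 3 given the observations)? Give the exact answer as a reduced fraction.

P(Z = 3 | obs) = 2/3

Enumerate traces; 8 have nonzero weight after conditioning:
  (Z=2, Y=1, X=1) weight 1/96
  (Z=2, Y=1, X=2) weight 1/96
  (Z=2, Y=1, X=3) weight 1/96
  (Z=2, Y=1, X=4) weight 1/96
  (Z=3, Y=0, X=1) weight 1/48
  (Z=3, Y=0, X=2) weight 1/48
  (Z=3, Y=0, X=3) weight 1/48
  (Z=3, Y=0, X=4) weight 1/48
Group by Z:
  weight(Z=2) = 1/24
  weight(Z=3) = 1/12
Total weight = 1/24 + 1/12 = 1/8
P(Z=2 | obs) = 1/24 / 1/8 = 1/3
P(Z=3 | obs) = 1/12 / 1/8 = 2/3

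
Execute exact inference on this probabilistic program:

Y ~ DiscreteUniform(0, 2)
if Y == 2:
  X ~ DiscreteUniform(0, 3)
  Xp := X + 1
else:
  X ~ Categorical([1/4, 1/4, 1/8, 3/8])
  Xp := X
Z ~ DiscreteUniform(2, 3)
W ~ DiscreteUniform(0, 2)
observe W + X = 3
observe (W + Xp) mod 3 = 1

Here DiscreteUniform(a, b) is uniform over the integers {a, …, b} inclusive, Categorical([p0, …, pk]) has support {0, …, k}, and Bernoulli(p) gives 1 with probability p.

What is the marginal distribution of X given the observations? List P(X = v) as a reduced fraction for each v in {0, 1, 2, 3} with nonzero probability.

Enumerate traces; 6 have nonzero weight after conditioning:
  (Y=2, X=1, Z=2, W=2) weight 1/72
  (Y=2, X=1, Z=3, W=2) weight 1/72
  (Y=2, X=2, Z=2, W=1) weight 1/72
  (Y=2, X=2, Z=3, W=1) weight 1/72
  (Y=2, X=3, Z=2, W=0) weight 1/72
  (Y=2, X=3, Z=3, W=0) weight 1/72
Group by X:
  weight(X=1) = 1/36
  weight(X=2) = 1/36
  weight(X=3) = 1/36
Total weight = 1/36 + 1/36 + 1/36 = 1/12
P(X=1 | obs) = 1/36 / 1/12 = 1/3
P(X=2 | obs) = 1/36 / 1/12 = 1/3
P(X=3 | obs) = 1/36 / 1/12 = 1/3

P(X=1) = 1/3, P(X=2) = 1/3, P(X=3) = 1/3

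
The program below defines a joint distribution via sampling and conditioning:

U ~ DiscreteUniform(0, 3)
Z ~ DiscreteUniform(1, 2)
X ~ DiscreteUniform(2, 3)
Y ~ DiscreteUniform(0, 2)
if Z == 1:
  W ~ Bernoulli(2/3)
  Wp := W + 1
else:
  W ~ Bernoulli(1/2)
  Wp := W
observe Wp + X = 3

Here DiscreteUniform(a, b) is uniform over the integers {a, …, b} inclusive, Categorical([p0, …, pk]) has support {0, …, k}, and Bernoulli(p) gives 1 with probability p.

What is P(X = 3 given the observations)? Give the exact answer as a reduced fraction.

Enumerate traces; 36 have nonzero weight after conditioning:
  (U=0, Z=1, X=2, Y=0, W=0) weight 1/144
  (U=0, Z=1, X=2, Y=1, W=0) weight 1/144
  (U=0, Z=1, X=2, Y=2, W=0) weight 1/144
  (U=0, Z=2, X=2, Y=0, W=1) weight 1/96
  (U=0, Z=2, X=2, Y=1, W=1) weight 1/96
  (U=0, Z=2, X=2, Y=2, W=1) weight 1/96
  (U=0, Z=2, X=3, Y=0, W=0) weight 1/96
  (U=0, Z=2, X=3, Y=1, W=0) weight 1/96
  … 28 more
Group by X:
  weight(X=2) = 5/24
  weight(X=3) = 1/8
Total weight = 5/24 + 1/8 = 1/3
P(X=2 | obs) = 5/24 / 1/3 = 5/8
P(X=3 | obs) = 1/8 / 1/3 = 3/8

P(X = 3 | obs) = 3/8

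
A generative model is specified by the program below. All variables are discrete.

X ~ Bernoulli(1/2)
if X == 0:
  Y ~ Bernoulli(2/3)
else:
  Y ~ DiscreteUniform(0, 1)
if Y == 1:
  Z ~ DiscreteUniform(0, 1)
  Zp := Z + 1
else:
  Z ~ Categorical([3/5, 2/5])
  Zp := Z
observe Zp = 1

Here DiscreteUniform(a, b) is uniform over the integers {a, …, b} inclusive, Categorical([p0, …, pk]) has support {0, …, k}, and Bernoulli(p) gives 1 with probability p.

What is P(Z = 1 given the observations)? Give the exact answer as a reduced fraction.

P(Z = 1 | obs) = 4/11

Enumerate traces; 4 have nonzero weight after conditioning:
  (X=0, Y=0, Z=1) weight 1/15
  (X=0, Y=1, Z=0) weight 1/6
  (X=1, Y=0, Z=1) weight 1/10
  (X=1, Y=1, Z=0) weight 1/8
Group by Z:
  weight(Z=0) = 7/24
  weight(Z=1) = 1/6
Total weight = 7/24 + 1/6 = 11/24
P(Z=0 | obs) = 7/24 / 11/24 = 7/11
P(Z=1 | obs) = 1/6 / 11/24 = 4/11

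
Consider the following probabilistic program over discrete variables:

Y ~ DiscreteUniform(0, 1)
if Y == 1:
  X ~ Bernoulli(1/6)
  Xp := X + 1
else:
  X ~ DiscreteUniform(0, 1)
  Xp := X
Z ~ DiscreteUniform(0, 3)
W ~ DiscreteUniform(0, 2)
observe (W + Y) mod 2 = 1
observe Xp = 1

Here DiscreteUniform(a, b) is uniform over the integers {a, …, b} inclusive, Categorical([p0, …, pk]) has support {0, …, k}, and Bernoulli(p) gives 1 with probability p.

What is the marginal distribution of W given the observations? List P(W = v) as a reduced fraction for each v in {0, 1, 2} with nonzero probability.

P(W=0) = 5/13, P(W=1) = 3/13, P(W=2) = 5/13

Enumerate traces; 12 have nonzero weight after conditioning:
  (Y=0, X=1, Z=0, W=1) weight 1/48
  (Y=0, X=1, Z=1, W=1) weight 1/48
  (Y=0, X=1, Z=2, W=1) weight 1/48
  (Y=0, X=1, Z=3, W=1) weight 1/48
  (Y=1, X=0, Z=0, W=0) weight 5/144
  (Y=1, X=0, Z=0, W=2) weight 5/144
  (Y=1, X=0, Z=1, W=0) weight 5/144
  (Y=1, X=0, Z=1, W=2) weight 5/144
  … 4 more
Group by W:
  weight(W=0) = 5/36
  weight(W=1) = 1/12
  weight(W=2) = 5/36
Total weight = 5/36 + 1/12 + 5/36 = 13/36
P(W=0 | obs) = 5/36 / 13/36 = 5/13
P(W=1 | obs) = 1/12 / 13/36 = 3/13
P(W=2 | obs) = 5/36 / 13/36 = 5/13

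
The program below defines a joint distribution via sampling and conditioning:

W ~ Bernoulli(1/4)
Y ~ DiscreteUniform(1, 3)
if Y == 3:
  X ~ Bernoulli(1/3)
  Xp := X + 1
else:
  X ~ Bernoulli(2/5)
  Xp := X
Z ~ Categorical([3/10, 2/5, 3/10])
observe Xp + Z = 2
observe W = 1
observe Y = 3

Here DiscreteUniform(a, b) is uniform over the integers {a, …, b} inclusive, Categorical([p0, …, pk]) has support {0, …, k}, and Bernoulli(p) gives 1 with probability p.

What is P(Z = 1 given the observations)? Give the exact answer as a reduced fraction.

Enumerate traces; 2 have nonzero weight after conditioning:
  (W=1, Y=3, X=0, Z=1) weight 1/45
  (W=1, Y=3, X=1, Z=0) weight 1/120
Group by Z:
  weight(Z=0) = 1/120
  weight(Z=1) = 1/45
Total weight = 1/120 + 1/45 = 11/360
P(Z=0 | obs) = 1/120 / 11/360 = 3/11
P(Z=1 | obs) = 1/45 / 11/360 = 8/11

P(Z = 1 | obs) = 8/11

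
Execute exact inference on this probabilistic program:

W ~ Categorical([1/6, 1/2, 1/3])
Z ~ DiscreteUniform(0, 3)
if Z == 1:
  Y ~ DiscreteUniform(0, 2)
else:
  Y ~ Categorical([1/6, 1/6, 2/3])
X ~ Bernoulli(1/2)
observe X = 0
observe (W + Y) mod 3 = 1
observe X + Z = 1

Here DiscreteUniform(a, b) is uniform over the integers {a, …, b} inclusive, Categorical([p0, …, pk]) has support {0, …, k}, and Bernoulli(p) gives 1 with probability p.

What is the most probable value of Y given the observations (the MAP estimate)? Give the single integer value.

Enumerate traces; 3 have nonzero weight after conditioning:
  (W=0, Z=1, Y=1, X=0) weight 1/144
  (W=1, Z=1, Y=0, X=0) weight 1/48
  (W=2, Z=1, Y=2, X=0) weight 1/72
Group by Y:
  weight(Y=0) = 1/48
  weight(Y=1) = 1/144
  weight(Y=2) = 1/72
Total weight = 1/48 + 1/144 + 1/72 = 1/24
P(Y=0 | obs) = 1/48 / 1/24 = 1/2
P(Y=1 | obs) = 1/144 / 1/24 = 1/6
P(Y=2 | obs) = 1/72 / 1/24 = 1/3
argmax = 0

argmax_v P(Y = v | obs) = 0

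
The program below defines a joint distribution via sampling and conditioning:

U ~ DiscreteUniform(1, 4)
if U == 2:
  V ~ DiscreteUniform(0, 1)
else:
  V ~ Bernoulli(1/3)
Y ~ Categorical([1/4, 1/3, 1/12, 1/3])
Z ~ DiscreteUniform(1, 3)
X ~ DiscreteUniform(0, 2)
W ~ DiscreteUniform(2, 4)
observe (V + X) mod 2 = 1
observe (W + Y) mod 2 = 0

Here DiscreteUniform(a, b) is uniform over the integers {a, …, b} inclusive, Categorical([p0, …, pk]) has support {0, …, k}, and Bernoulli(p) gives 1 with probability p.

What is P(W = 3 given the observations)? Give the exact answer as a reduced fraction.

Enumerate traces; 216 have nonzero weight after conditioning:
  (U=1, V=0, Y=0, Z=1, X=1, W=2) weight 1/648
  (U=1, V=0, Y=0, Z=1, X=1, W=4) weight 1/648
  (U=1, V=0, Y=0, Z=2, X=1, W=2) weight 1/648
  (U=1, V=0, Y=0, Z=2, X=1, W=4) weight 1/648
  (U=1, V=0, Y=0, Z=3, X=1, W=2) weight 1/648
  (U=1, V=0, Y=0, Z=3, X=1, W=4) weight 1/648
  (U=1, V=0, Y=1, Z=1, X=1, W=3) weight 1/486
  (U=1, V=0, Y=1, Z=2, X=1, W=3) weight 1/486
  … 208 more
Group by W:
  weight(W=2) = 11/216
  weight(W=3) = 11/108
  weight(W=4) = 11/216
Total weight = 11/216 + 11/108 + 11/216 = 11/54
P(W=2 | obs) = 11/216 / 11/54 = 1/4
P(W=3 | obs) = 11/108 / 11/54 = 1/2
P(W=4 | obs) = 11/216 / 11/54 = 1/4

P(W = 3 | obs) = 1/2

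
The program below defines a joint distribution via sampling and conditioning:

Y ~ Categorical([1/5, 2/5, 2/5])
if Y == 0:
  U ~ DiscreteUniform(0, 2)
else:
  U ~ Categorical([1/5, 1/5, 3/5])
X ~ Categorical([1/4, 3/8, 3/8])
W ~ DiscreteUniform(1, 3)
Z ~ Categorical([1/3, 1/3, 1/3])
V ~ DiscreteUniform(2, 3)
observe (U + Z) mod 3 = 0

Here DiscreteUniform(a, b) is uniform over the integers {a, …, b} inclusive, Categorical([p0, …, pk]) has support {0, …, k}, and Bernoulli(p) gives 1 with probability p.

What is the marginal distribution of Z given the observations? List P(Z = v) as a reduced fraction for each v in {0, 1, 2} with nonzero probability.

P(Z=0) = 17/75, P(Z=1) = 41/75, P(Z=2) = 17/75

Enumerate traces; 162 have nonzero weight after conditioning:
  (Y=0, U=0, X=0, W=1, Z=0, V=2) weight 1/1080
  (Y=0, U=0, X=0, W=1, Z=0, V=3) weight 1/1080
  (Y=0, U=0, X=0, W=2, Z=0, V=2) weight 1/1080
  (Y=0, U=0, X=0, W=2, Z=0, V=3) weight 1/1080
  (Y=0, U=0, X=0, W=3, Z=0, V=2) weight 1/1080
  (Y=0, U=0, X=0, W=3, Z=0, V=3) weight 1/1080
  (Y=0, U=0, X=1, W=1, Z=0, V=2) weight 1/720
  (Y=0, U=0, X=1, W=1, Z=0, V=3) weight 1/720
  (Y=0, U=1, X=0, W=1, Z=2, V=2) weight 1/1080
  (Y=0, U=2, X=0, W=1, Z=1, V=2) weight 1/1080
  … 152 more
Group by Z:
  weight(Z=0) = 17/225
  weight(Z=1) = 41/225
  weight(Z=2) = 17/225
Total weight = 17/225 + 41/225 + 17/225 = 1/3
P(Z=0 | obs) = 17/225 / 1/3 = 17/75
P(Z=1 | obs) = 41/225 / 1/3 = 41/75
P(Z=2 | obs) = 17/225 / 1/3 = 17/75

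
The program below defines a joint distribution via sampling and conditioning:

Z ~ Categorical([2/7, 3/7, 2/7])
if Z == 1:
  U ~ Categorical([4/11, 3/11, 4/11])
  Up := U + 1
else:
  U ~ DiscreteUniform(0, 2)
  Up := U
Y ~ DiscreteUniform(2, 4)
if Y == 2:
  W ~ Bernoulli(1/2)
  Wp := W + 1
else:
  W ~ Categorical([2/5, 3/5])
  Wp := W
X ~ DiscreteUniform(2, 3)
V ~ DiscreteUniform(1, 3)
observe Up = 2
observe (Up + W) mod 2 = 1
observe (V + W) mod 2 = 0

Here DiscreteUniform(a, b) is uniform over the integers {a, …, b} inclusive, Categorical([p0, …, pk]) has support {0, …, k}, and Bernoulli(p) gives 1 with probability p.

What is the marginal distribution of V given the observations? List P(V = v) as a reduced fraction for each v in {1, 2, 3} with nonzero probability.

Enumerate traces; 36 have nonzero weight after conditioning:
  (Z=0, U=2, Y=2, W=1, X=2, V=1) weight 1/378
  (Z=0, U=2, Y=2, W=1, X=2, V=3) weight 1/378
  (Z=0, U=2, Y=2, W=1, X=3, V=1) weight 1/378
  (Z=0, U=2, Y=2, W=1, X=3, V=3) weight 1/378
  (Z=0, U=2, Y=3, W=1, X=2, V=1) weight 1/315
  (Z=0, U=2, Y=3, W=1, X=2, V=3) weight 1/315
  (Z=0, U=2, Y=3, W=1, X=3, V=1) weight 1/315
  (Z=0, U=2, Y=3, W=1, X=3, V=3) weight 1/315
  … 28 more
Group by V:
  weight(V=1) = 1207/20790
  weight(V=3) = 1207/20790
Total weight = 1207/20790 + 1207/20790 = 1207/10395
P(V=1 | obs) = 1207/20790 / 1207/10395 = 1/2
P(V=3 | obs) = 1207/20790 / 1207/10395 = 1/2

P(V=1) = 1/2, P(V=3) = 1/2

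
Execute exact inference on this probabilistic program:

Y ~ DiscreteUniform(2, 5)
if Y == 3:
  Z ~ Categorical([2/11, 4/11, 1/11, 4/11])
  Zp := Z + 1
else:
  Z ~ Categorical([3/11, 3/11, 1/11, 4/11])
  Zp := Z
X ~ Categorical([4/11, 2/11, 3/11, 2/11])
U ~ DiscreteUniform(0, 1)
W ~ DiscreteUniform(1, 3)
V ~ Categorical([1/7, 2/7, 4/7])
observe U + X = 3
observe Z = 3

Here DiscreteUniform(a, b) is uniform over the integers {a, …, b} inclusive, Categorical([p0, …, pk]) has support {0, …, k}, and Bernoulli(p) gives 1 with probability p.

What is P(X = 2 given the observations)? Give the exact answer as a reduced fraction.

Enumerate traces; 72 have nonzero weight after conditioning:
  (Y=2, Z=3, X=2, U=1, W=1, V=0) weight 1/1694
  (Y=2, Z=3, X=2, U=1, W=1, V=1) weight 1/847
  (Y=2, Z=3, X=2, U=1, W=1, V=2) weight 2/847
  (Y=2, Z=3, X=2, U=1, W=2, V=0) weight 1/1694
  (Y=2, Z=3, X=2, U=1, W=2, V=1) weight 1/847
  (Y=2, Z=3, X=2, U=1, W=2, V=2) weight 2/847
  (Y=2, Z=3, X=2, U=1, W=3, V=0) weight 1/1694
  (Y=2, Z=3, X=2, U=1, W=3, V=1) weight 1/847
  (Y=2, Z=3, X=3, U=0, W=1, V=0) weight 1/2541
  … 63 more
Group by X:
  weight(X=2) = 6/121
  weight(X=3) = 4/121
Total weight = 6/121 + 4/121 = 10/121
P(X=2 | obs) = 6/121 / 10/121 = 3/5
P(X=3 | obs) = 4/121 / 10/121 = 2/5

P(X = 2 | obs) = 3/5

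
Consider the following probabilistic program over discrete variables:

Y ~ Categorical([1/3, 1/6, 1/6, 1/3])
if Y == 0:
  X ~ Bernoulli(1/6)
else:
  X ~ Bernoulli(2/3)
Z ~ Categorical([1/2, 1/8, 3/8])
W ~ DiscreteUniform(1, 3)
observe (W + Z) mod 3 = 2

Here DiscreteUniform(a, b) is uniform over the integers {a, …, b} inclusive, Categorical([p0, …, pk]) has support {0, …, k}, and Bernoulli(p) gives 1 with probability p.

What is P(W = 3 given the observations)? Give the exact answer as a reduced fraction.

Enumerate traces; 24 have nonzero weight after conditioning:
  (Y=0, X=0, Z=0, W=2) weight 5/108
  (Y=0, X=0, Z=1, W=1) weight 5/432
  (Y=0, X=0, Z=2, W=3) weight 5/144
  (Y=0, X=1, Z=0, W=2) weight 1/108
  (Y=0, X=1, Z=1, W=1) weight 1/432
  (Y=0, X=1, Z=2, W=3) weight 1/144
  (Y=1, X=0, Z=0, W=2) weight 1/108
  (Y=1, X=0, Z=1, W=1) weight 1/432
  … 16 more
Group by W:
  weight(W=1) = 1/24
  weight(W=2) = 1/6
  weight(W=3) = 1/8
Total weight = 1/24 + 1/6 + 1/8 = 1/3
P(W=1 | obs) = 1/24 / 1/3 = 1/8
P(W=2 | obs) = 1/6 / 1/3 = 1/2
P(W=3 | obs) = 1/8 / 1/3 = 3/8

P(W = 3 | obs) = 3/8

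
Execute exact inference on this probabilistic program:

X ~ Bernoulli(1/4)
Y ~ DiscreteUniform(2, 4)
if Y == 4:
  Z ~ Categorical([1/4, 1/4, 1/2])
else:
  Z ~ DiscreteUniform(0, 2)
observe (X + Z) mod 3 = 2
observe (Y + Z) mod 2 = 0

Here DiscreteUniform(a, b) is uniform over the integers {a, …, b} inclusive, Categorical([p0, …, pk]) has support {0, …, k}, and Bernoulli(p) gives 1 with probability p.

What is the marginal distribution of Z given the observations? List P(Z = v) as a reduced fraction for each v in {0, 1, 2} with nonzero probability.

P(Z=1) = 2/17, P(Z=2) = 15/17

Enumerate traces; 3 have nonzero weight after conditioning:
  (X=0, Y=2, Z=2) weight 1/12
  (X=0, Y=4, Z=2) weight 1/8
  (X=1, Y=3, Z=1) weight 1/36
Group by Z:
  weight(Z=1) = 1/36
  weight(Z=2) = 5/24
Total weight = 1/36 + 5/24 = 17/72
P(Z=1 | obs) = 1/36 / 17/72 = 2/17
P(Z=2 | obs) = 5/24 / 17/72 = 15/17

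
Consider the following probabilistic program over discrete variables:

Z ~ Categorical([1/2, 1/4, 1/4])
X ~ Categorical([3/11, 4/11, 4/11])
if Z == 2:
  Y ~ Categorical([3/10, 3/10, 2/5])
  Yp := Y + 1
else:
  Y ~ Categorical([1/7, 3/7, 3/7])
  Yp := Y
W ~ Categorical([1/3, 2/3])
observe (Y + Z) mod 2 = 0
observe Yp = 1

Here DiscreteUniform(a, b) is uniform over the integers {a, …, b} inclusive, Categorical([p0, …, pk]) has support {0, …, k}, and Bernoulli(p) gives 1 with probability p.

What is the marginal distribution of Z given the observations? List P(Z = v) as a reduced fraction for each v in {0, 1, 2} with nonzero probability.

Enumerate traces; 12 have nonzero weight after conditioning:
  (Z=1, X=0, Y=1, W=0) weight 3/308
  (Z=1, X=0, Y=1, W=1) weight 3/154
  (Z=1, X=1, Y=1, W=0) weight 1/77
  (Z=1, X=1, Y=1, W=1) weight 2/77
  (Z=1, X=2, Y=1, W=0) weight 1/77
  (Z=1, X=2, Y=1, W=1) weight 2/77
  (Z=2, X=0, Y=0, W=0) weight 3/440
  (Z=2, X=0, Y=0, W=1) weight 3/220
  … 4 more
Group by Z:
  weight(Z=1) = 3/28
  weight(Z=2) = 3/40
Total weight = 3/28 + 3/40 = 51/280
P(Z=1 | obs) = 3/28 / 51/280 = 10/17
P(Z=2 | obs) = 3/40 / 51/280 = 7/17

P(Z=1) = 10/17, P(Z=2) = 7/17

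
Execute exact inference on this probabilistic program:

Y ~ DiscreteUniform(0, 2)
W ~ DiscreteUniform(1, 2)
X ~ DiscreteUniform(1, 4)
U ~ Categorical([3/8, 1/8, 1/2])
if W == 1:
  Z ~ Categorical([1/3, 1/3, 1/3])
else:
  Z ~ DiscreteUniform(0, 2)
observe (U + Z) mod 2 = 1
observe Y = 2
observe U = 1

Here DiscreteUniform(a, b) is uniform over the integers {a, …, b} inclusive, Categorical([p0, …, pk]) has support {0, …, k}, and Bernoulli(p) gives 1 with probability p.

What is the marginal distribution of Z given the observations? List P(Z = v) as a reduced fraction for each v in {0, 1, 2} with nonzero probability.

Enumerate traces; 16 have nonzero weight after conditioning:
  (Y=2, W=1, X=1, U=1, Z=0) weight 1/576
  (Y=2, W=1, X=1, U=1, Z=2) weight 1/576
  (Y=2, W=1, X=2, U=1, Z=0) weight 1/576
  (Y=2, W=1, X=2, U=1, Z=2) weight 1/576
  (Y=2, W=1, X=3, U=1, Z=0) weight 1/576
  (Y=2, W=1, X=3, U=1, Z=2) weight 1/576
  (Y=2, W=1, X=4, U=1, Z=0) weight 1/576
  (Y=2, W=1, X=4, U=1, Z=2) weight 1/576
  … 8 more
Group by Z:
  weight(Z=0) = 1/72
  weight(Z=2) = 1/72
Total weight = 1/72 + 1/72 = 1/36
P(Z=0 | obs) = 1/72 / 1/36 = 1/2
P(Z=2 | obs) = 1/72 / 1/36 = 1/2

P(Z=0) = 1/2, P(Z=2) = 1/2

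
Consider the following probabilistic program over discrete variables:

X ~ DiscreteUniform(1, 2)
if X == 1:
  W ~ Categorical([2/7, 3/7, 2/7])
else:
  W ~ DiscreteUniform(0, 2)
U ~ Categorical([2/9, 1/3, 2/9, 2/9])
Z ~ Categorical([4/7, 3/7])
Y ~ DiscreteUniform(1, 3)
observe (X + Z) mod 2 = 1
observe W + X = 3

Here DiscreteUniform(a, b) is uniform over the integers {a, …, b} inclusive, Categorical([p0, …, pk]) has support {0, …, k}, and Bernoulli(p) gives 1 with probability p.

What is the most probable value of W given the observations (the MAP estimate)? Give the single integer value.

argmax_v P(W = v | obs) = 2

Enumerate traces; 24 have nonzero weight after conditioning:
  (X=1, W=2, U=0, Z=0, Y=1) weight 8/1323
  (X=1, W=2, U=0, Z=0, Y=2) weight 8/1323
  (X=1, W=2, U=0, Z=0, Y=3) weight 8/1323
  (X=1, W=2, U=1, Z=0, Y=1) weight 4/441
  (X=1, W=2, U=1, Z=0, Y=2) weight 4/441
  (X=1, W=2, U=1, Z=0, Y=3) weight 4/441
  (X=1, W=2, U=2, Z=0, Y=1) weight 8/1323
  (X=1, W=2, U=2, Z=0, Y=2) weight 8/1323
  (X=2, W=1, U=0, Z=1, Y=1) weight 1/189
  … 15 more
Group by W:
  weight(W=1) = 1/14
  weight(W=2) = 4/49
Total weight = 1/14 + 4/49 = 15/98
P(W=1 | obs) = 1/14 / 15/98 = 7/15
P(W=2 | obs) = 4/49 / 15/98 = 8/15
argmax = 2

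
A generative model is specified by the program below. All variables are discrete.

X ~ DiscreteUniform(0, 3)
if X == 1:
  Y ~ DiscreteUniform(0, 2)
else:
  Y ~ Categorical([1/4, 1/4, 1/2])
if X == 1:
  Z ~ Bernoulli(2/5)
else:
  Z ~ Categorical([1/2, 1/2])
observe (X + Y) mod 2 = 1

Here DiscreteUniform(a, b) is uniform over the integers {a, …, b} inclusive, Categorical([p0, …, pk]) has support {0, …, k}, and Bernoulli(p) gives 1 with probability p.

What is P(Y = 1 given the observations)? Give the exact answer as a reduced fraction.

P(Y = 1 | obs) = 6/23

Enumerate traces; 12 have nonzero weight after conditioning:
  (X=0, Y=1, Z=0) weight 1/32
  (X=0, Y=1, Z=1) weight 1/32
  (X=1, Y=0, Z=0) weight 1/20
  (X=1, Y=0, Z=1) weight 1/30
  (X=1, Y=2, Z=0) weight 1/20
  (X=1, Y=2, Z=1) weight 1/30
  (X=2, Y=1, Z=0) weight 1/32
  (X=2, Y=1, Z=1) weight 1/32
  … 4 more
Group by Y:
  weight(Y=0) = 7/48
  weight(Y=1) = 1/8
  weight(Y=2) = 5/24
Total weight = 7/48 + 1/8 + 5/24 = 23/48
P(Y=0 | obs) = 7/48 / 23/48 = 7/23
P(Y=1 | obs) = 1/8 / 23/48 = 6/23
P(Y=2 | obs) = 5/24 / 23/48 = 10/23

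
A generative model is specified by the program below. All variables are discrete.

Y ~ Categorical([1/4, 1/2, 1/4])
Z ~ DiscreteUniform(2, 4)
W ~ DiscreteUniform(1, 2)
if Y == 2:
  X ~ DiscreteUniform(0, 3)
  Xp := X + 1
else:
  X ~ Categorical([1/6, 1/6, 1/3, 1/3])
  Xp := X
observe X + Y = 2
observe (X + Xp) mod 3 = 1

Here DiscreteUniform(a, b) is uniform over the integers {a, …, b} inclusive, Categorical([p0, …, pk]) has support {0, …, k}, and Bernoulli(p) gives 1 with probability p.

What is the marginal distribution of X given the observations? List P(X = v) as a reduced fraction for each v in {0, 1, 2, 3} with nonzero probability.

Enumerate traces; 12 have nonzero weight after conditioning:
  (Y=0, Z=2, W=1, X=2) weight 1/72
  (Y=0, Z=2, W=2, X=2) weight 1/72
  (Y=0, Z=3, W=1, X=2) weight 1/72
  (Y=0, Z=3, W=2, X=2) weight 1/72
  (Y=0, Z=4, W=1, X=2) weight 1/72
  (Y=0, Z=4, W=2, X=2) weight 1/72
  (Y=2, Z=2, W=1, X=0) weight 1/96
  (Y=2, Z=2, W=2, X=0) weight 1/96
  … 4 more
Group by X:
  weight(X=0) = 1/16
  weight(X=2) = 1/12
Total weight = 1/16 + 1/12 = 7/48
P(X=0 | obs) = 1/16 / 7/48 = 3/7
P(X=2 | obs) = 1/12 / 7/48 = 4/7

P(X=0) = 3/7, P(X=2) = 4/7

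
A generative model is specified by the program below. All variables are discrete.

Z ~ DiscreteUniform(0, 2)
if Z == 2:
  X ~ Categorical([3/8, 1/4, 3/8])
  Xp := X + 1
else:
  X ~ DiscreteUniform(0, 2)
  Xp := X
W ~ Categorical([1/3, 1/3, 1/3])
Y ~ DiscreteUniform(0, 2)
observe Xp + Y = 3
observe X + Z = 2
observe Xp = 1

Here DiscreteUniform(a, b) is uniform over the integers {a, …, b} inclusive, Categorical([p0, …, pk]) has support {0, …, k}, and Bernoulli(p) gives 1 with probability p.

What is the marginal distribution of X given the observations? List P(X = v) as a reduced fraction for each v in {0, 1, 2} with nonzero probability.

Enumerate traces; 6 have nonzero weight after conditioning:
  (Z=1, X=1, W=0, Y=2) weight 1/81
  (Z=1, X=1, W=1, Y=2) weight 1/81
  (Z=1, X=1, W=2, Y=2) weight 1/81
  (Z=2, X=0, W=0, Y=2) weight 1/72
  (Z=2, X=0, W=1, Y=2) weight 1/72
  (Z=2, X=0, W=2, Y=2) weight 1/72
Group by X:
  weight(X=0) = 1/24
  weight(X=1) = 1/27
Total weight = 1/24 + 1/27 = 17/216
P(X=0 | obs) = 1/24 / 17/216 = 9/17
P(X=1 | obs) = 1/27 / 17/216 = 8/17

P(X=0) = 9/17, P(X=1) = 8/17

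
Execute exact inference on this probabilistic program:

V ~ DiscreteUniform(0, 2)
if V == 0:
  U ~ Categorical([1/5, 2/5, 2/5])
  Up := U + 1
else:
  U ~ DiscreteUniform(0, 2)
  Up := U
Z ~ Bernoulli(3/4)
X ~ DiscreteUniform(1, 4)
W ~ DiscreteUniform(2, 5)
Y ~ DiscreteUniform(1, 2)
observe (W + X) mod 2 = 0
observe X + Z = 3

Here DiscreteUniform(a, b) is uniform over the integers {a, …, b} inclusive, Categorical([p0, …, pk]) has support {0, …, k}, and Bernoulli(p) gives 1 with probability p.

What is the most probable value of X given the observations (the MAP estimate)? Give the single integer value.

argmax_v P(X = v | obs) = 2

Enumerate traces; 72 have nonzero weight after conditioning:
  (V=0, U=0, Z=0, X=3, W=3, Y=1) weight 1/1920
  (V=0, U=0, Z=0, X=3, W=3, Y=2) weight 1/1920
  (V=0, U=0, Z=0, X=3, W=5, Y=1) weight 1/1920
  (V=0, U=0, Z=0, X=3, W=5, Y=2) weight 1/1920
  (V=0, U=0, Z=1, X=2, W=2, Y=1) weight 1/640
  (V=0, U=0, Z=1, X=2, W=2, Y=2) weight 1/640
  (V=0, U=0, Z=1, X=2, W=4, Y=1) weight 1/640
  (V=0, U=0, Z=1, X=2, W=4, Y=2) weight 1/640
  … 64 more
Group by X:
  weight(X=2) = 3/32
  weight(X=3) = 1/32
Total weight = 3/32 + 1/32 = 1/8
P(X=2 | obs) = 3/32 / 1/8 = 3/4
P(X=3 | obs) = 1/32 / 1/8 = 1/4
argmax = 2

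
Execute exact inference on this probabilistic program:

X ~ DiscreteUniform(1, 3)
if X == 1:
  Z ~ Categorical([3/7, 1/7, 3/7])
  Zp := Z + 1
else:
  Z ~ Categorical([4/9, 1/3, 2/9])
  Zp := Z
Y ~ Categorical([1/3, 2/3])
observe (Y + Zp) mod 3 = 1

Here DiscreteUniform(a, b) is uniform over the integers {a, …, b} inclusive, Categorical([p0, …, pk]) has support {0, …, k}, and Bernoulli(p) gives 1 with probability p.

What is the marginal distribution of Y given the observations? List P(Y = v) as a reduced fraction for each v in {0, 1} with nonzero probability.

P(Y=0) = 69/235, P(Y=1) = 166/235

Enumerate traces; 6 have nonzero weight after conditioning:
  (X=1, Z=0, Y=0) weight 1/21
  (X=1, Z=2, Y=1) weight 2/21
  (X=2, Z=0, Y=1) weight 8/81
  (X=2, Z=1, Y=0) weight 1/27
  (X=3, Z=0, Y=1) weight 8/81
  (X=3, Z=1, Y=0) weight 1/27
Group by Y:
  weight(Y=0) = 23/189
  weight(Y=1) = 166/567
Total weight = 23/189 + 166/567 = 235/567
P(Y=0 | obs) = 23/189 / 235/567 = 69/235
P(Y=1 | obs) = 166/567 / 235/567 = 166/235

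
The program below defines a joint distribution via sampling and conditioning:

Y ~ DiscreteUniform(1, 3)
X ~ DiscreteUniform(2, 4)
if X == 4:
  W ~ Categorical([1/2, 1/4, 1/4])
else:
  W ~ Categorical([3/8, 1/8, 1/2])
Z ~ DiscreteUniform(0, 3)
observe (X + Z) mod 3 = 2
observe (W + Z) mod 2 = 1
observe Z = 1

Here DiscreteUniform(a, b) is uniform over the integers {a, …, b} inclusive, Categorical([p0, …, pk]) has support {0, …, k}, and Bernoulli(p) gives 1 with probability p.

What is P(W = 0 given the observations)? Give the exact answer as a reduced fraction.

P(W = 0 | obs) = 2/3

Enumerate traces; 6 have nonzero weight after conditioning:
  (Y=1, X=4, W=0, Z=1) weight 1/72
  (Y=1, X=4, W=2, Z=1) weight 1/144
  (Y=2, X=4, W=0, Z=1) weight 1/72
  (Y=2, X=4, W=2, Z=1) weight 1/144
  (Y=3, X=4, W=0, Z=1) weight 1/72
  (Y=3, X=4, W=2, Z=1) weight 1/144
Group by W:
  weight(W=0) = 1/24
  weight(W=2) = 1/48
Total weight = 1/24 + 1/48 = 1/16
P(W=0 | obs) = 1/24 / 1/16 = 2/3
P(W=2 | obs) = 1/48 / 1/16 = 1/3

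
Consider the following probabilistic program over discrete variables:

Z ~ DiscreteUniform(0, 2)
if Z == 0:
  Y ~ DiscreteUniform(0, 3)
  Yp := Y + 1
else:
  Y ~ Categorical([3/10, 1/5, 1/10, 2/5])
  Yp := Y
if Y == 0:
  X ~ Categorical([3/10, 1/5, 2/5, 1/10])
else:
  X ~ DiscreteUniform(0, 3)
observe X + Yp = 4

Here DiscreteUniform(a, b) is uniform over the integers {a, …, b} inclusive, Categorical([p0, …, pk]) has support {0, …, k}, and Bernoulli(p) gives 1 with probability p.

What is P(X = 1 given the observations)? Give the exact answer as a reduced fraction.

Enumerate traces; 10 have nonzero weight after conditioning:
  (Z=0, Y=0, X=3) weight 1/120
  (Z=0, Y=1, X=2) weight 1/48
  (Z=0, Y=2, X=1) weight 1/48
  (Z=0, Y=3, X=0) weight 1/48
  (Z=1, Y=1, X=3) weight 1/60
  (Z=1, Y=2, X=2) weight 1/120
  (Z=1, Y=3, X=1) weight 1/30
  (Z=2, Y=1, X=3) weight 1/60
  … 2 more
Group by X:
  weight(X=0) = 1/48
  weight(X=1) = 7/80
  weight(X=2) = 3/80
  weight(X=3) = 1/24
Total weight = 1/48 + 7/80 + 3/80 + 1/24 = 3/16
P(X=0 | obs) = 1/48 / 3/16 = 1/9
P(X=1 | obs) = 7/80 / 3/16 = 7/15
P(X=2 | obs) = 3/80 / 3/16 = 1/5
P(X=3 | obs) = 1/24 / 3/16 = 2/9

P(X = 1 | obs) = 7/15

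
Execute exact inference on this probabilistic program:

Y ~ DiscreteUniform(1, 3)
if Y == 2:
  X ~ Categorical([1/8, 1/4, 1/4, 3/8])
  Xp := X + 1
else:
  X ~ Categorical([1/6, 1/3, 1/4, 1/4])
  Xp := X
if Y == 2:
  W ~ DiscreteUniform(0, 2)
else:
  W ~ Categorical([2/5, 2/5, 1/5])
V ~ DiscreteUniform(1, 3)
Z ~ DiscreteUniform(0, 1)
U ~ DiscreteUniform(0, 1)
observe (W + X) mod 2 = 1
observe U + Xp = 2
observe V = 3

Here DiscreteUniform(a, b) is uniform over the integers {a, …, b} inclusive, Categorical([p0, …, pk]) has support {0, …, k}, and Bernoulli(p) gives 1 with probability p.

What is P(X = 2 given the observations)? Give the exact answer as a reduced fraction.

P(X = 2 | obs) = 24/97

Enumerate traces; 18 have nonzero weight after conditioning:
  (Y=1, X=1, W=0, V=3, Z=0, U=1) weight 1/270
  (Y=1, X=1, W=0, V=3, Z=1, U=1) weight 1/270
  (Y=1, X=1, W=2, V=3, Z=0, U=1) weight 1/540
  (Y=1, X=1, W=2, V=3, Z=1, U=1) weight 1/540
  (Y=1, X=2, W=1, V=3, Z=0, U=0) weight 1/360
  (Y=1, X=2, W=1, V=3, Z=1, U=0) weight 1/360
  (Y=2, X=0, W=1, V=3, Z=0, U=1) weight 1/864
  (Y=2, X=0, W=1, V=3, Z=1, U=1) weight 1/864
  … 10 more
Group by X:
  weight(X=0) = 1/432
  weight(X=1) = 17/540
  weight(X=2) = 1/90
Total weight = 1/432 + 17/540 + 1/90 = 97/2160
P(X=0 | obs) = 1/432 / 97/2160 = 5/97
P(X=1 | obs) = 17/540 / 97/2160 = 68/97
P(X=2 | obs) = 1/90 / 97/2160 = 24/97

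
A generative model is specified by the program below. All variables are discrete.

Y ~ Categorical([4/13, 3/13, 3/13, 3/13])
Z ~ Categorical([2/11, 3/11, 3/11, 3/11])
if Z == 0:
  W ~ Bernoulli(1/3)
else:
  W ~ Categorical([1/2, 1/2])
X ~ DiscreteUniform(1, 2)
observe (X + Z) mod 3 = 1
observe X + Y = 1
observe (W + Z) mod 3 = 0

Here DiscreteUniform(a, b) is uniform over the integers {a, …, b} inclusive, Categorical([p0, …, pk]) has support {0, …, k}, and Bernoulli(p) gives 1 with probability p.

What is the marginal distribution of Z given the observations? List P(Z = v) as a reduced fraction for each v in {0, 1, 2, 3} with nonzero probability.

P(Z=0) = 8/17, P(Z=3) = 9/17

Enumerate traces; 2 have nonzero weight after conditioning:
  (Y=0, Z=0, W=0, X=1) weight 8/429
  (Y=0, Z=3, W=0, X=1) weight 3/143
Group by Z:
  weight(Z=0) = 8/429
  weight(Z=3) = 3/143
Total weight = 8/429 + 3/143 = 17/429
P(Z=0 | obs) = 8/429 / 17/429 = 8/17
P(Z=3 | obs) = 3/143 / 17/429 = 9/17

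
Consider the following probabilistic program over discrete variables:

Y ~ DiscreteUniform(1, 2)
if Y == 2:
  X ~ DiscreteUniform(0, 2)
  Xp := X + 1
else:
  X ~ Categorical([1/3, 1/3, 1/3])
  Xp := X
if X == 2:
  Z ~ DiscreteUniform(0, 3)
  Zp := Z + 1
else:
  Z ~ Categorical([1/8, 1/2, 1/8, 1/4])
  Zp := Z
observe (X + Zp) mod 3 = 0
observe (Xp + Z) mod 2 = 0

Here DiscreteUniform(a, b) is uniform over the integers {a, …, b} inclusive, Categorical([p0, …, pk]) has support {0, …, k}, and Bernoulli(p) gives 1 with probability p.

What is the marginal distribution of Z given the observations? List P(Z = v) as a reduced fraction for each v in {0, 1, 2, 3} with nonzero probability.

Enumerate traces; 5 have nonzero weight after conditioning:
  (Y=1, X=0, Z=0) weight 1/48
  (Y=1, X=2, Z=0) weight 1/24
  (Y=2, X=0, Z=3) weight 1/24
  (Y=2, X=1, Z=2) weight 1/48
  (Y=2, X=2, Z=3) weight 1/24
Group by Z:
  weight(Z=0) = 1/16
  weight(Z=2) = 1/48
  weight(Z=3) = 1/12
Total weight = 1/16 + 1/48 + 1/12 = 1/6
P(Z=0 | obs) = 1/16 / 1/6 = 3/8
P(Z=2 | obs) = 1/48 / 1/6 = 1/8
P(Z=3 | obs) = 1/12 / 1/6 = 1/2

P(Z=0) = 3/8, P(Z=2) = 1/8, P(Z=3) = 1/2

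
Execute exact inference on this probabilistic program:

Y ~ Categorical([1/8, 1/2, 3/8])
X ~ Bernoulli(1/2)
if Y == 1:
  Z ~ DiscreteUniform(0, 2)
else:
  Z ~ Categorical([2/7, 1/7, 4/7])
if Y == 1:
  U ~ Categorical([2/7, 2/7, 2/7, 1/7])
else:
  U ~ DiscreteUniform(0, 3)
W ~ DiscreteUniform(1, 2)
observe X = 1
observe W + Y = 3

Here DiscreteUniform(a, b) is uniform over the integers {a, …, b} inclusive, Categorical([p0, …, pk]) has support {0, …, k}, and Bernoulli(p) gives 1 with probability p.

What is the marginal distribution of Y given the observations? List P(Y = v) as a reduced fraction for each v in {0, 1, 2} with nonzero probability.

Enumerate traces; 24 have nonzero weight after conditioning:
  (Y=1, X=1, Z=0, U=0, W=2) weight 1/84
  (Y=1, X=1, Z=0, U=1, W=2) weight 1/84
  (Y=1, X=1, Z=0, U=2, W=2) weight 1/84
  (Y=1, X=1, Z=0, U=3, W=2) weight 1/168
  (Y=1, X=1, Z=1, U=0, W=2) weight 1/84
  (Y=1, X=1, Z=1, U=1, W=2) weight 1/84
  (Y=1, X=1, Z=1, U=2, W=2) weight 1/84
  (Y=1, X=1, Z=1, U=3, W=2) weight 1/168
  (Y=2, X=1, Z=0, U=0, W=1) weight 3/448
  … 15 more
Group by Y:
  weight(Y=1) = 1/8
  weight(Y=2) = 3/32
Total weight = 1/8 + 3/32 = 7/32
P(Y=1 | obs) = 1/8 / 7/32 = 4/7
P(Y=2 | obs) = 3/32 / 7/32 = 3/7

P(Y=1) = 4/7, P(Y=2) = 3/7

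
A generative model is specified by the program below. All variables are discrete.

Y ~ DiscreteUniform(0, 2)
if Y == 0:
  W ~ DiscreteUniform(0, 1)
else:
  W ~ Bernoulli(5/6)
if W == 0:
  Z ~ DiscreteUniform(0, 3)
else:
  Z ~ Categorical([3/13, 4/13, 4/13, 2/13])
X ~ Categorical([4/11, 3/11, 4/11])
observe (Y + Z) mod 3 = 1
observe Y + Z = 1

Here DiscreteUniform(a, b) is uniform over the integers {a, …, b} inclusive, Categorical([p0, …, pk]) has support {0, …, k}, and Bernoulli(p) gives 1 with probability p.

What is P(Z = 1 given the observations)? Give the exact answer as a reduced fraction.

P(Z = 1 | obs) = 87/160

Enumerate traces; 12 have nonzero weight after conditioning:
  (Y=0, W=0, Z=1, X=0) weight 1/66
  (Y=0, W=0, Z=1, X=1) weight 1/88
  (Y=0, W=0, Z=1, X=2) weight 1/66
  (Y=0, W=1, Z=1, X=0) weight 8/429
  (Y=0, W=1, Z=1, X=1) weight 2/143
  (Y=0, W=1, Z=1, X=2) weight 8/429
  (Y=1, W=0, Z=0, X=0) weight 1/198
  (Y=1, W=0, Z=0, X=1) weight 1/264
  … 4 more
Group by Z:
  weight(Z=0) = 73/936
  weight(Z=1) = 29/312
Total weight = 73/936 + 29/312 = 20/117
P(Z=0 | obs) = 73/936 / 20/117 = 73/160
P(Z=1 | obs) = 29/312 / 20/117 = 87/160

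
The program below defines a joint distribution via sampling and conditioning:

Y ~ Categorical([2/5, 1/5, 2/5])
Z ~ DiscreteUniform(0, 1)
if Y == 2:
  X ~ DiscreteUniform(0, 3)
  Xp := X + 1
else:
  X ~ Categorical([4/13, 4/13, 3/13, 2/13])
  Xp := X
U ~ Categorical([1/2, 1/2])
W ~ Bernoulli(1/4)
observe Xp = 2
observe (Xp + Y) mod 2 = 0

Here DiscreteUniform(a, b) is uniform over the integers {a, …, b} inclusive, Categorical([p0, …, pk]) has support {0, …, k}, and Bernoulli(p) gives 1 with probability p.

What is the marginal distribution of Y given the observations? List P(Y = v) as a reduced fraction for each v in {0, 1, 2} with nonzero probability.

Enumerate traces; 16 have nonzero weight after conditioning:
  (Y=0, Z=0, X=2, U=0, W=0) weight 9/520
  (Y=0, Z=0, X=2, U=0, W=1) weight 3/520
  (Y=0, Z=0, X=2, U=1, W=0) weight 9/520
  (Y=0, Z=0, X=2, U=1, W=1) weight 3/520
  (Y=0, Z=1, X=2, U=0, W=0) weight 9/520
  (Y=0, Z=1, X=2, U=0, W=1) weight 3/520
  (Y=0, Z=1, X=2, U=1, W=0) weight 9/520
  (Y=0, Z=1, X=2, U=1, W=1) weight 3/520
  (Y=2, Z=0, X=1, U=0, W=0) weight 3/160
  … 7 more
Group by Y:
  weight(Y=0) = 6/65
  weight(Y=2) = 1/10
Total weight = 6/65 + 1/10 = 5/26
P(Y=0 | obs) = 6/65 / 5/26 = 12/25
P(Y=2 | obs) = 1/10 / 5/26 = 13/25

P(Y=0) = 12/25, P(Y=2) = 13/25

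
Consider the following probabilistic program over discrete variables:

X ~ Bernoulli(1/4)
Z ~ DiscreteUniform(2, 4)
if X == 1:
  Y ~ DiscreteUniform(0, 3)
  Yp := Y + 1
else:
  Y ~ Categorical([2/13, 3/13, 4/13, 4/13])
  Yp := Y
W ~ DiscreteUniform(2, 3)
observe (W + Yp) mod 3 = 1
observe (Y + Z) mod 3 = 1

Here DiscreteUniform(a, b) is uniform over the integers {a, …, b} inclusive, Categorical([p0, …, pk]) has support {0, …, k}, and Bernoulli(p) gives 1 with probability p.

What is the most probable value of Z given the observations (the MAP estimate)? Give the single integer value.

Enumerate traces; 5 have nonzero weight after conditioning:
  (X=0, Z=2, Y=2, W=2) weight 1/26
  (X=0, Z=3, Y=1, W=3) weight 3/104
  (X=1, Z=3, Y=1, W=2) weight 1/96
  (X=1, Z=4, Y=0, W=3) weight 1/96
  (X=1, Z=4, Y=3, W=3) weight 1/96
Group by Z:
  weight(Z=2) = 1/26
  weight(Z=3) = 49/1248
  weight(Z=4) = 1/48
Total weight = 1/26 + 49/1248 + 1/48 = 41/416
P(Z=2 | obs) = 1/26 / 41/416 = 16/41
P(Z=3 | obs) = 49/1248 / 41/416 = 49/123
P(Z=4 | obs) = 1/48 / 41/416 = 26/123
argmax = 3

argmax_v P(Z = v | obs) = 3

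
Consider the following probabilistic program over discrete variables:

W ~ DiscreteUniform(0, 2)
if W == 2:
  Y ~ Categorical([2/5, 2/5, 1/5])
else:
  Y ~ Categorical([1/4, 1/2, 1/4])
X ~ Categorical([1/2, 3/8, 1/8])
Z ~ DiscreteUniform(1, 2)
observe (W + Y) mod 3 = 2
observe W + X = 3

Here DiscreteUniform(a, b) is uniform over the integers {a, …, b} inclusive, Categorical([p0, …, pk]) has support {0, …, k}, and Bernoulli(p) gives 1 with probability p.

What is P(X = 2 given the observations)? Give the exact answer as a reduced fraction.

Enumerate traces; 4 have nonzero weight after conditioning:
  (W=1, Y=1, X=2, Z=1) weight 1/96
  (W=1, Y=1, X=2, Z=2) weight 1/96
  (W=2, Y=0, X=1, Z=1) weight 1/40
  (W=2, Y=0, X=1, Z=2) weight 1/40
Group by X:
  weight(X=1) = 1/20
  weight(X=2) = 1/48
Total weight = 1/20 + 1/48 = 17/240
P(X=1 | obs) = 1/20 / 17/240 = 12/17
P(X=2 | obs) = 1/48 / 17/240 = 5/17

P(X = 2 | obs) = 5/17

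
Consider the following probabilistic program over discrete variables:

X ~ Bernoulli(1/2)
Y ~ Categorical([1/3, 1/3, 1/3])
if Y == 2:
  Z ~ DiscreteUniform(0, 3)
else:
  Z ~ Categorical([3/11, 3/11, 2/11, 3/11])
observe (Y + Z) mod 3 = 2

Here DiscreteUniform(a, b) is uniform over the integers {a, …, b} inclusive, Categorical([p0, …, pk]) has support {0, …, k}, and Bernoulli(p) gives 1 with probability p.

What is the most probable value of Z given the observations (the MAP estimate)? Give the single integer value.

argmax_v P(Z = v | obs) = 1

Enumerate traces; 8 have nonzero weight after conditioning:
  (X=0, Y=0, Z=2) weight 1/33
  (X=0, Y=1, Z=1) weight 1/22
  (X=0, Y=2, Z=0) weight 1/24
  (X=0, Y=2, Z=3) weight 1/24
  (X=1, Y=0, Z=2) weight 1/33
  (X=1, Y=1, Z=1) weight 1/22
  (X=1, Y=2, Z=0) weight 1/24
  (X=1, Y=2, Z=3) weight 1/24
Group by Z:
  weight(Z=0) = 1/12
  weight(Z=1) = 1/11
  weight(Z=2) = 2/33
  weight(Z=3) = 1/12
Total weight = 1/12 + 1/11 + 2/33 + 1/12 = 7/22
P(Z=0 | obs) = 1/12 / 7/22 = 11/42
P(Z=1 | obs) = 1/11 / 7/22 = 2/7
P(Z=2 | obs) = 2/33 / 7/22 = 4/21
P(Z=3 | obs) = 1/12 / 7/22 = 11/42
argmax = 1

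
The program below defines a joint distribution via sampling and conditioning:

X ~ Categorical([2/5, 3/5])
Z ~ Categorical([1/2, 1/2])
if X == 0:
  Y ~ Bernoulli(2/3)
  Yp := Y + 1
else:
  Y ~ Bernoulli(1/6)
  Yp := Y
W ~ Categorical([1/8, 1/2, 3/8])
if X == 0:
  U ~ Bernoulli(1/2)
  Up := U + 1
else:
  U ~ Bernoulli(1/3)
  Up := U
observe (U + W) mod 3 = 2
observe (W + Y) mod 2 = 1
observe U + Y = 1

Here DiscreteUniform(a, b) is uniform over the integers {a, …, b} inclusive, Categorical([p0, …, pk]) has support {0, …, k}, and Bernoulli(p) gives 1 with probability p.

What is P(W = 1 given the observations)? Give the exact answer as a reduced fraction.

Enumerate traces; 8 have nonzero weight after conditioning:
  (X=0, Z=0, Y=0, W=1, U=1) weight 1/60
  (X=0, Z=0, Y=1, W=2, U=0) weight 1/40
  (X=0, Z=1, Y=0, W=1, U=1) weight 1/60
  (X=0, Z=1, Y=1, W=2, U=0) weight 1/40
  (X=1, Z=0, Y=0, W=1, U=1) weight 1/24
  (X=1, Z=0, Y=1, W=2, U=0) weight 1/80
  (X=1, Z=1, Y=0, W=1, U=1) weight 1/24
  (X=1, Z=1, Y=1, W=2, U=0) weight 1/80
Group by W:
  weight(W=1) = 7/60
  weight(W=2) = 3/40
Total weight = 7/60 + 3/40 = 23/120
P(W=1 | obs) = 7/60 / 23/120 = 14/23
P(W=2 | obs) = 3/40 / 23/120 = 9/23

P(W = 1 | obs) = 14/23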